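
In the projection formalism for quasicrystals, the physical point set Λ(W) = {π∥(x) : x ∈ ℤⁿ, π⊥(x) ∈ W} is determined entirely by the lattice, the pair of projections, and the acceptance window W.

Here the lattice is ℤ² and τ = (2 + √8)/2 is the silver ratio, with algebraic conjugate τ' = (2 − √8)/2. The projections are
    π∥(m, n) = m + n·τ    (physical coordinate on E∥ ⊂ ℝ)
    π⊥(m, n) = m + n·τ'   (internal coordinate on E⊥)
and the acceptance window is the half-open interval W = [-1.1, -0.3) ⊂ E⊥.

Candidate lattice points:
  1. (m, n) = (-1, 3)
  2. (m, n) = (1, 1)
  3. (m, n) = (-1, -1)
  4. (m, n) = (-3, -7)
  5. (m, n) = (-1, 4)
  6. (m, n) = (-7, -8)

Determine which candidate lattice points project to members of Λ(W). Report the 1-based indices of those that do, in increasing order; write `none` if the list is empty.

Compute τ' = (2−√8)/2 = -0.414214, so π⊥(m,n) = m -0.414214·n.
#1 (-1,3): internal coord -1 + (3)·τ' = -2.242641; -2.242641 ∉ [-1.1, -0.3) → out
#2 (1,1): internal coord 1 + (1)·τ' = +0.585786; +0.585786 ∉ [-1.1, -0.3) → out
#3 (-1,-1): internal coord -1 + (-1)·τ' = -0.585786; -0.585786 ∈ [-1.1, -0.3) → IN Λ
#4 (-3,-7): internal coord -3 + (-7)·τ' = -0.100505; -0.100505 ∉ [-1.1, -0.3) → out
#5 (-1,4): internal coord -1 + (4)·τ' = -2.656854; -2.656854 ∉ [-1.1, -0.3) → out
#6 (-7,-8): internal coord -7 + (-8)·τ' = -3.686292; -3.686292 ∉ [-1.1, -0.3) → out

3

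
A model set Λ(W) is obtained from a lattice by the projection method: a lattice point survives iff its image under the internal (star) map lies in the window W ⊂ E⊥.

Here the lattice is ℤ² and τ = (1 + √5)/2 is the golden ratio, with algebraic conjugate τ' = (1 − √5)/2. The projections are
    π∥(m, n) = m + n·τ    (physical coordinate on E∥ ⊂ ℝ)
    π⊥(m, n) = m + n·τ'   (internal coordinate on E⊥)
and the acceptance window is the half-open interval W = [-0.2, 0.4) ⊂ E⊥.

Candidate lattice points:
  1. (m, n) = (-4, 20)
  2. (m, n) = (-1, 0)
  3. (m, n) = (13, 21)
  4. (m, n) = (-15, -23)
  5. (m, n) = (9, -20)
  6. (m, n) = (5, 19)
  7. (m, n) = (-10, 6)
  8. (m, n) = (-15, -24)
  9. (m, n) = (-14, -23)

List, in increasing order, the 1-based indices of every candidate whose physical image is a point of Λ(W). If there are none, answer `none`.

Compute τ' = (1−√5)/2 = -0.61803, so π⊥(m,n) = m -0.61803·n.
[1] lift (-4,20): star map gives -16.36068; window check -0.2 ≤ -16.36068 < 0.4 is false → out
[2] lift (-1,0): star map gives -1.00000; window check -0.2 ≤ -1.00000 < 0.4 is false → out
[3] lift (13,21): star map gives 0.02129; window check -0.2 ≤ 0.02129 < 0.4 is true → IN Λ
[4] lift (-15,-23): star map gives -0.78522; window check -0.2 ≤ -0.78522 < 0.4 is false → out
[5] lift (9,-20): star map gives 21.36068; window check -0.2 ≤ 21.36068 < 0.4 is false → out
[6] lift (5,19): star map gives -6.74265; window check -0.2 ≤ -6.74265 < 0.4 is false → out
[7] lift (-10,6): star map gives -13.70820; window check -0.2 ≤ -13.70820 < 0.4 is false → out
[8] lift (-15,-24): star map gives -0.16718; window check -0.2 ≤ -0.16718 < 0.4 is true → IN Λ
[9] lift (-14,-23): star map gives 0.21478; window check -0.2 ≤ 0.21478 < 0.4 is true → IN Λ

3, 8, 9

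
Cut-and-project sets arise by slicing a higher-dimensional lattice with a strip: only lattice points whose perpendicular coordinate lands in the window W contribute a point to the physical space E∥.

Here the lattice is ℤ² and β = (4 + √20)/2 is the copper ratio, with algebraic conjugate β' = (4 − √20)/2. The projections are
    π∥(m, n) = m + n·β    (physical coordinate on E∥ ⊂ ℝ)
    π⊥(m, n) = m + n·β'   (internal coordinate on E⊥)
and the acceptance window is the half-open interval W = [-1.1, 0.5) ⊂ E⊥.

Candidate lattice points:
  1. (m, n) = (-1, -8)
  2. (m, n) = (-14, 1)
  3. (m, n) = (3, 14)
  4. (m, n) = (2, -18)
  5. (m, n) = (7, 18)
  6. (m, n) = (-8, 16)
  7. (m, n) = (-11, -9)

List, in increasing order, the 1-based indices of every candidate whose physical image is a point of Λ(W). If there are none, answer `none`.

3

β' = (4−√20)/2 ≈ -0.2361.
#1 (-1,-8): internal coord -1 + (-8)·β' = +0.8885; +0.8885 ∉ [-1.1, 0.5) → out
#2 (-14,1): internal coord -14 + (1)·β' = -14.2361; -14.2361 ∉ [-1.1, 0.5) → out
#3 (3,14): internal coord 3 + (14)·β' = -0.3050; -0.3050 ∈ [-1.1, 0.5) → IN Λ
#4 (2,-18): internal coord 2 + (-18)·β' = +6.2492; +6.2492 ∉ [-1.1, 0.5) → out
#5 (7,18): internal coord 7 + (18)·β' = +2.7508; +2.7508 ∉ [-1.1, 0.5) → out
#6 (-8,16): internal coord -8 + (16)·β' = -11.7771; -11.7771 ∉ [-1.1, 0.5) → out
#7 (-11,-9): internal coord -11 + (-9)·β' = -8.8754; -8.8754 ∉ [-1.1, 0.5) → out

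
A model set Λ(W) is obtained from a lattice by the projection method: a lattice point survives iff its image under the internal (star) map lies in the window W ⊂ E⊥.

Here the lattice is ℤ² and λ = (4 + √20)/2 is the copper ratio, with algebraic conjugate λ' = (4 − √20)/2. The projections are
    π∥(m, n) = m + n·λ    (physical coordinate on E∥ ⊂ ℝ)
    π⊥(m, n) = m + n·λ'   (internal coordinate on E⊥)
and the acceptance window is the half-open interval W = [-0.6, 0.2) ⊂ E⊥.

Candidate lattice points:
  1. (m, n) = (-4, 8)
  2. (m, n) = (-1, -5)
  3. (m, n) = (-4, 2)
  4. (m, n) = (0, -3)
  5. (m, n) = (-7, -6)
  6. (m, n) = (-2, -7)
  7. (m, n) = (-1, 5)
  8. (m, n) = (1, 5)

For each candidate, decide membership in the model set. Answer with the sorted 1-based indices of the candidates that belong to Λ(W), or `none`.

2, 6, 8

Numerically λ ≈ 4.23607 and λ' = −1/λ ≈ -0.23607.
[1] lift (-4,8): star map gives -5.88854; window check -0.6 ≤ -5.88854 < 0.2 is false → out
[2] lift (-1,-5): star map gives 0.18034; window check -0.6 ≤ 0.18034 < 0.2 is true → IN Λ
[3] lift (-4,2): star map gives -4.47214; window check -0.6 ≤ -4.47214 < 0.2 is false → out
[4] lift (0,-3): star map gives 0.70820; window check -0.6 ≤ 0.70820 < 0.2 is false → out
[5] lift (-7,-6): star map gives -5.58359; window check -0.6 ≤ -5.58359 < 0.2 is false → out
[6] lift (-2,-7): star map gives -0.34752; window check -0.6 ≤ -0.34752 < 0.2 is true → IN Λ
[7] lift (-1,5): star map gives -2.18034; window check -0.6 ≤ -2.18034 < 0.2 is false → out
[8] lift (1,5): star map gives -0.18034; window check -0.6 ≤ -0.18034 < 0.2 is true → IN Λ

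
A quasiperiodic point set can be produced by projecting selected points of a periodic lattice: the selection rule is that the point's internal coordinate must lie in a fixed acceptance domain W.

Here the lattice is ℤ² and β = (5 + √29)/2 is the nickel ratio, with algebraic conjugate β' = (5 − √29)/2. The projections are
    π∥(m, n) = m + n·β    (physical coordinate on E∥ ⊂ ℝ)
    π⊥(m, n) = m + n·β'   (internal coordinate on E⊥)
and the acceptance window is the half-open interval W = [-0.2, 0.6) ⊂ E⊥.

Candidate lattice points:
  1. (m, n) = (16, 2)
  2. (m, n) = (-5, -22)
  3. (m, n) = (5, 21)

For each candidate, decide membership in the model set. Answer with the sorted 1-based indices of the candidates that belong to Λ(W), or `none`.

β' = (5−√29)/2 ≈ -0.192582.
#1 (16,2): internal coord 16 + (2)·β' = +15.614835; +15.614835 ∉ [-0.2, 0.6) → out
#2 (-5,-22): internal coord -5 + (-22)·β' = -0.763187; -0.763187 ∉ [-0.2, 0.6) → out
#3 (5,21): internal coord 5 + (21)·β' = +0.955770; +0.955770 ∉ [-0.2, 0.6) → out

none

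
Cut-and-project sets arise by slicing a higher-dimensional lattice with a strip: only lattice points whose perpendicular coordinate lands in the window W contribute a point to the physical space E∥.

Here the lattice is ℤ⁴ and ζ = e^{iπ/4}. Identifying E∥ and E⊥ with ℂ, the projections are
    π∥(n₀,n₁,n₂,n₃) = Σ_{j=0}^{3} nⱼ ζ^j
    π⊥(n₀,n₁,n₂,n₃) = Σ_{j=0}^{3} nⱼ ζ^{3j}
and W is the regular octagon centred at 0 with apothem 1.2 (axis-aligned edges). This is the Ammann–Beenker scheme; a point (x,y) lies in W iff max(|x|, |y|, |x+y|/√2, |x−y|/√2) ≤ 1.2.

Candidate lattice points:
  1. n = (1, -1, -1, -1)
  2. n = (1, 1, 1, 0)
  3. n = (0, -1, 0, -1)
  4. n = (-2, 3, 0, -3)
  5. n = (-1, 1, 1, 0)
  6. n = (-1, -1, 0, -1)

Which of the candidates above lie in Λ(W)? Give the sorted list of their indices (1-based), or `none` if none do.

1, 2

Internal map: ζ^{3j} for j=0..3 gives (1,0), (−√2/2,√2/2), (0,−1), (√2/2,√2/2).
#1 (1, -1, -1, -1): internal (1.000000, -0.414214); octagon support 1.000000 vs apothem 1.2 → ∈ W
#2 (1, 1, 1, 0): internal (0.292893, -0.292893); octagon support 0.414214 vs apothem 1.2 → ∈ W
#3 (0, -1, 0, -1): internal (0.000000, -1.414214); octagon support 1.414214 vs apothem 1.2 → ∉ W
#4 (-2, 3, 0, -3): internal (-6.242641, 0.000000); octagon support 6.242641 vs apothem 1.2 → ∉ W
#5 (-1, 1, 1, 0): internal (-1.707107, -0.292893); octagon support 1.707107 vs apothem 1.2 → ∉ W
#6 (-1, -1, 0, -1): internal (-1.000000, -1.414214); octagon support 1.707107 vs apothem 1.2 → ∉ W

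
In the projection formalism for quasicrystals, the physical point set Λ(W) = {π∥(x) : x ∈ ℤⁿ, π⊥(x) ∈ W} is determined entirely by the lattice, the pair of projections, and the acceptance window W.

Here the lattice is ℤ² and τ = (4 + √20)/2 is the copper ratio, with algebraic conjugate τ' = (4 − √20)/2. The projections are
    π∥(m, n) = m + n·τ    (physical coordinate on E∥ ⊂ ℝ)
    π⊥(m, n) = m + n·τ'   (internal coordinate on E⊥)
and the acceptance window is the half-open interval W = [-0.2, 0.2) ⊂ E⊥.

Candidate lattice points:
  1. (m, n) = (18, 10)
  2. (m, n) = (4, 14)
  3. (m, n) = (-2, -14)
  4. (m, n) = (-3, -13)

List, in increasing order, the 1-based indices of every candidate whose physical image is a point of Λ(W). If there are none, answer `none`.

τ' = (4−√20)/2 ≈ -0.2361.
candidate 1: (m,n)=(18,10) → π∥ = 18+10·τ ≈ 60.3607, π⊥ = 18+10·τ' ≈ 15.6393 ∉ [-0.2, 0.2) ⇒ out
candidate 2: (m,n)=(4,14) → π∥ = 4+14·τ ≈ 63.3050, π⊥ = 4+14·τ' ≈ 0.6950 ∉ [-0.2, 0.2) ⇒ out
candidate 3: (m,n)=(-2,-14) → π∥ = -2-14·τ ≈ -61.3050, π⊥ = -2-14·τ' ≈ 1.3050 ∉ [-0.2, 0.2) ⇒ out
candidate 4: (m,n)=(-3,-13) → π∥ = -3-13·τ ≈ -58.0689, π⊥ = -3-13·τ' ≈ 0.0689 ∈ [-0.2, 0.2) ⇒ IN Λ

4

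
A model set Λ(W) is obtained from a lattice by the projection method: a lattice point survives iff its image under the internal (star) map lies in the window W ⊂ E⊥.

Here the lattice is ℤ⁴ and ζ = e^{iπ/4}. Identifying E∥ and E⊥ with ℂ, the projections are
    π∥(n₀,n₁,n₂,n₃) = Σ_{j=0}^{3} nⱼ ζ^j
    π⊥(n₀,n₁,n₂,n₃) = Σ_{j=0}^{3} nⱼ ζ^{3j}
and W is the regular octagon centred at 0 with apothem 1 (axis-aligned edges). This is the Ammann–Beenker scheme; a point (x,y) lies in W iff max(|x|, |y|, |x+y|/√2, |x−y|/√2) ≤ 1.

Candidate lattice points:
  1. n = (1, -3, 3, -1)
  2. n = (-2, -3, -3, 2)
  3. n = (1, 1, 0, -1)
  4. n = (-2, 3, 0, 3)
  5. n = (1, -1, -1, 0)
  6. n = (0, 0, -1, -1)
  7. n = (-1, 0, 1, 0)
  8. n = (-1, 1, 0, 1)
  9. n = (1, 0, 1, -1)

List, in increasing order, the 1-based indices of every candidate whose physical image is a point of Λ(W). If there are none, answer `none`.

Internal map: ζ^{3j} for j=0..3 gives (1,0), (−√2/2,√2/2), (0,−1), (√2/2,√2/2).
#1 (1, -3, 3, -1): internal (2.414214, -5.828427); octagon support 5.828427 vs apothem 1 → ∉ W
#2 (-2, -3, -3, 2): internal (1.535534, 2.292893); octagon support 2.707107 vs apothem 1 → ∉ W
#3 (1, 1, 0, -1): internal (-0.414214, 0.000000); octagon support 0.414214 vs apothem 1 → ∈ W
#4 (-2, 3, 0, 3): internal (-2.000000, 4.242641); octagon support 4.414214 vs apothem 1 → ∉ W
#5 (1, -1, -1, 0): internal (1.707107, 0.292893); octagon support 1.707107 vs apothem 1 → ∉ W
#6 (0, 0, -1, -1): internal (-0.707107, 0.292893); octagon support 0.707107 vs apothem 1 → ∈ W
#7 (-1, 0, 1, 0): internal (-1.000000, -1.000000); octagon support 1.414214 vs apothem 1 → ∉ W
#8 (-1, 1, 0, 1): internal (-1.000000, 1.414214); octagon support 1.707107 vs apothem 1 → ∉ W
#9 (1, 0, 1, -1): internal (0.292893, -1.707107); octagon support 1.707107 vs apothem 1 → ∉ W

3, 6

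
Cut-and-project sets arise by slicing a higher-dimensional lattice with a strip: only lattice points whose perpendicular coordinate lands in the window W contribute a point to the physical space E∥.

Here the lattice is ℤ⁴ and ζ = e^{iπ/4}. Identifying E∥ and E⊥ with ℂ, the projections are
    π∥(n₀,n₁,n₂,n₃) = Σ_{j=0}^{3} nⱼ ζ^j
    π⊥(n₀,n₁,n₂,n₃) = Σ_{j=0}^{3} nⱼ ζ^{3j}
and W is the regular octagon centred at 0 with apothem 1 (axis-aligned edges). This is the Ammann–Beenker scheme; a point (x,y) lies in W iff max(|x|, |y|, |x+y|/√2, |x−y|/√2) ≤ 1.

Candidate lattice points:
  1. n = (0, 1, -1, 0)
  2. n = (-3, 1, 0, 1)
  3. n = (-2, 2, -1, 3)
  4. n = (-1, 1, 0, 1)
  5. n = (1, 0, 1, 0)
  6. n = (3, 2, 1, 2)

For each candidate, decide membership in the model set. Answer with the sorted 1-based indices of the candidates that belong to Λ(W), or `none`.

With ζ = e^{iπ/4} the internal vectors are ζ^0,ζ^3,ζ^6,ζ^9.
#1 (0, 1, -1, 0): internal (-0.70711, 1.70711); octagon support 1.70711 vs apothem 1 → ∉ W
#2 (-3, 1, 0, 1): internal (-3.00000, 1.41421); octagon support 3.12132 vs apothem 1 → ∉ W
#3 (-2, 2, -1, 3): internal (-1.29289, 4.53553); octagon support 4.53553 vs apothem 1 → ∉ W
#4 (-1, 1, 0, 1): internal (-1.00000, 1.41421); octagon support 1.70711 vs apothem 1 → ∉ W
#5 (1, 0, 1, 0): internal (1.00000, -1.00000); octagon support 1.41421 vs apothem 1 → ∉ W
#6 (3, 2, 1, 2): internal (3.00000, 1.82843); octagon support 3.41421 vs apothem 1 → ∉ W

none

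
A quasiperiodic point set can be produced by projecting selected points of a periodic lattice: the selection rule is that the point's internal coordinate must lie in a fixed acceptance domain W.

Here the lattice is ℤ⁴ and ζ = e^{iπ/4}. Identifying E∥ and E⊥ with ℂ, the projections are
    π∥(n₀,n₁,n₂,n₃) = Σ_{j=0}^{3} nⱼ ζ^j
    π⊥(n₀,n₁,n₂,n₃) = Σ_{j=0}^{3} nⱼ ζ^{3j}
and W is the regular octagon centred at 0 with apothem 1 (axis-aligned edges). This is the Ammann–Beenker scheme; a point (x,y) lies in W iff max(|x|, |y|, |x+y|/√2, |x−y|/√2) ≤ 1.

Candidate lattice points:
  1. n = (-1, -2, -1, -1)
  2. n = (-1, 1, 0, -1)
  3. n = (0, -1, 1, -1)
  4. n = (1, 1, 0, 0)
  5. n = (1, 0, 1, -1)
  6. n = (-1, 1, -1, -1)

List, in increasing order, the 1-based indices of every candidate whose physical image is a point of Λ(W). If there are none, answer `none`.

Internal map: ζ^{3j} for j=0..3 gives (1,0), (−√2/2,√2/2), (0,−1), (√2/2,√2/2).
#1 (-1, -2, -1, -1): internal (-0.2929, -1.1213); octagon support 1.1213 vs apothem 1 → ∉ W
#2 (-1, 1, 0, -1): internal (-2.4142, 0.0000); octagon support 2.4142 vs apothem 1 → ∉ W
#3 (0, -1, 1, -1): internal (0.0000, -2.4142); octagon support 2.4142 vs apothem 1 → ∉ W
#4 (1, 1, 0, 0): internal (0.2929, 0.7071); octagon support 0.7071 vs apothem 1 → ∈ W
#5 (1, 0, 1, -1): internal (0.2929, -1.7071); octagon support 1.7071 vs apothem 1 → ∉ W
#6 (-1, 1, -1, -1): internal (-2.4142, 1.0000); octagon support 2.4142 vs apothem 1 → ∉ W

4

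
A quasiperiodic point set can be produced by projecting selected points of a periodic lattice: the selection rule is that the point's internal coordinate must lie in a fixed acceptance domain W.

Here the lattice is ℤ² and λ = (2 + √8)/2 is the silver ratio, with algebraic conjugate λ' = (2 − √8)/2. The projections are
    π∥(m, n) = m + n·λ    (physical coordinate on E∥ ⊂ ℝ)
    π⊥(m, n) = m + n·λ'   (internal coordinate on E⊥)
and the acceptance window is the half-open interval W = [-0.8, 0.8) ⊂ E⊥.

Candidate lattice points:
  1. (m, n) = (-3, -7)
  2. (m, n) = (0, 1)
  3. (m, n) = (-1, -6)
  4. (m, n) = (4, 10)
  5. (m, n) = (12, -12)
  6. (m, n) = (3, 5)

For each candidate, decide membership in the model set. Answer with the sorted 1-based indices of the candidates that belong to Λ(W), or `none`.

1, 2, 4

λ' = (2−√8)/2 ≈ -0.414214.
candidate 1: (m,n)=(-3,-7) → π∥ = -3-7·λ ≈ -19.899495, π⊥ = -3-7·λ' ≈ -0.100505 ∈ [-0.8, 0.8) ⇒ IN Λ
candidate 2: (m,n)=(0,1) → π∥ = 0+1·λ ≈ 2.414214, π⊥ = 0+1·λ' ≈ -0.414214 ∈ [-0.8, 0.8) ⇒ IN Λ
candidate 3: (m,n)=(-1,-6) → π∥ = -1-6·λ ≈ -15.485281, π⊥ = -1-6·λ' ≈ 1.485281 ∉ [-0.8, 0.8) ⇒ out
candidate 4: (m,n)=(4,10) → π∥ = 4+10·λ ≈ 28.142136, π⊥ = 4+10·λ' ≈ -0.142136 ∈ [-0.8, 0.8) ⇒ IN Λ
candidate 5: (m,n)=(12,-12) → π∥ = 12-12·λ ≈ -16.970563, π⊥ = 12-12·λ' ≈ 16.970563 ∉ [-0.8, 0.8) ⇒ out
candidate 6: (m,n)=(3,5) → π∥ = 3+5·λ ≈ 15.071068, π⊥ = 3+5·λ' ≈ 0.928932 ∉ [-0.8, 0.8) ⇒ out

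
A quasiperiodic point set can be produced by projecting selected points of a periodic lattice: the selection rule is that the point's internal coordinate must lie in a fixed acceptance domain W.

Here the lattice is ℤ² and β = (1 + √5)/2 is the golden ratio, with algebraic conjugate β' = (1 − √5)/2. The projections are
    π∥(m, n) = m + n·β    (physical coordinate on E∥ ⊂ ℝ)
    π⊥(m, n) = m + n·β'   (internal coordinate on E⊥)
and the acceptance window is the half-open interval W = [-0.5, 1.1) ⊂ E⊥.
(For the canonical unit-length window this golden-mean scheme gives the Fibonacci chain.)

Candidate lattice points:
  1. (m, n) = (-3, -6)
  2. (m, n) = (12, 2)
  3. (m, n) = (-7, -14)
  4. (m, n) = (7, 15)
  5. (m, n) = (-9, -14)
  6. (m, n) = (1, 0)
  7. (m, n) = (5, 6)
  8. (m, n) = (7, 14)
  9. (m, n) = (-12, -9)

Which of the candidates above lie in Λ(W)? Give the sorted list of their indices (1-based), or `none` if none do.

Compute β' = (1−√5)/2 = -0.6180, so π⊥(m,n) = m -0.6180·n.
#1 (-3,-6): internal coord -3 + (-6)·β' = +0.7082; +0.7082 ∈ [-0.5, 1.1) → IN Λ
#2 (12,2): internal coord 12 + (2)·β' = +10.7639; +10.7639 ∉ [-0.5, 1.1) → out
#3 (-7,-14): internal coord -7 + (-14)·β' = +1.6525; +1.6525 ∉ [-0.5, 1.1) → out
#4 (7,15): internal coord 7 + (15)·β' = -2.2705; -2.2705 ∉ [-0.5, 1.1) → out
#5 (-9,-14): internal coord -9 + (-14)·β' = -0.3475; -0.3475 ∈ [-0.5, 1.1) → IN Λ
#6 (1,0): internal coord 1 + (0)·β' = +1.0000; +1.0000 ∈ [-0.5, 1.1) → IN Λ
#7 (5,6): internal coord 5 + (6)·β' = +1.2918; +1.2918 ∉ [-0.5, 1.1) → out
#8 (7,14): internal coord 7 + (14)·β' = -1.6525; -1.6525 ∉ [-0.5, 1.1) → out
#9 (-12,-9): internal coord -12 + (-9)·β' = -6.4377; -6.4377 ∉ [-0.5, 1.1) → out

1, 5, 6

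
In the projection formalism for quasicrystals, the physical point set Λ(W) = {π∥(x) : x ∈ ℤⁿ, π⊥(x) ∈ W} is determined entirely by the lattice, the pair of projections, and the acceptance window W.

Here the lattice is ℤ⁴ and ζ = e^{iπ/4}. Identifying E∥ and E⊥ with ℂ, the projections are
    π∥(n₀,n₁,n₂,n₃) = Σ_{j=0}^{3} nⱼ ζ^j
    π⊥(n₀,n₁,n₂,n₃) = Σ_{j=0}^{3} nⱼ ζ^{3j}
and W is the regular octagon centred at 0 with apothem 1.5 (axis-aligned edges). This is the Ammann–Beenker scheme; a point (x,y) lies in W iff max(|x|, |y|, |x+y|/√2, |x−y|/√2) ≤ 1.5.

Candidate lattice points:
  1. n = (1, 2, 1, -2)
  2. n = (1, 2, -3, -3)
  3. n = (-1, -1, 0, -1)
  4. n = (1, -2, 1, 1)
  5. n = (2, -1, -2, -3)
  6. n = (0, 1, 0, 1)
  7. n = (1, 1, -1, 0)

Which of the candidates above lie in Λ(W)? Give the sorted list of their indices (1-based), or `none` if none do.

5, 6

With ζ = e^{iπ/4} the internal vectors are ζ^0,ζ^3,ζ^6,ζ^9.
candidate 1: n = (1, 2, 1, -2) → π⊥ ≈ (-1.828427, -1.000000); max(|x|,|y|,|x±y|/√2) = 2.000000 > 1.5 ⇒ ∉ W
candidate 2: n = (1, 2, -3, -3) → π⊥ ≈ (-2.535534, +2.292893); max(|x|,|y|,|x±y|/√2) = 3.414214 > 1.5 ⇒ ∉ W
candidate 3: n = (-1, -1, 0, -1) → π⊥ ≈ (-1.000000, -1.414214); max(|x|,|y|,|x±y|/√2) = 1.707107 > 1.5 ⇒ ∉ W
candidate 4: n = (1, -2, 1, 1) → π⊥ ≈ (+3.121320, -1.707107); max(|x|,|y|,|x±y|/√2) = 3.414214 > 1.5 ⇒ ∉ W
candidate 5: n = (2, -1, -2, -3) → π⊥ ≈ (+0.585786, -0.828427); max(|x|,|y|,|x±y|/√2) = 1.000000 ≤ 1.5 ⇒ ∈ W
candidate 6: n = (0, 1, 0, 1) → π⊥ ≈ (+0.000000, +1.414214); max(|x|,|y|,|x±y|/√2) = 1.414214 ≤ 1.5 ⇒ ∈ W
candidate 7: n = (1, 1, -1, 0) → π⊥ ≈ (+0.292893, +1.707107); max(|x|,|y|,|x±y|/√2) = 1.707107 > 1.5 ⇒ ∉ W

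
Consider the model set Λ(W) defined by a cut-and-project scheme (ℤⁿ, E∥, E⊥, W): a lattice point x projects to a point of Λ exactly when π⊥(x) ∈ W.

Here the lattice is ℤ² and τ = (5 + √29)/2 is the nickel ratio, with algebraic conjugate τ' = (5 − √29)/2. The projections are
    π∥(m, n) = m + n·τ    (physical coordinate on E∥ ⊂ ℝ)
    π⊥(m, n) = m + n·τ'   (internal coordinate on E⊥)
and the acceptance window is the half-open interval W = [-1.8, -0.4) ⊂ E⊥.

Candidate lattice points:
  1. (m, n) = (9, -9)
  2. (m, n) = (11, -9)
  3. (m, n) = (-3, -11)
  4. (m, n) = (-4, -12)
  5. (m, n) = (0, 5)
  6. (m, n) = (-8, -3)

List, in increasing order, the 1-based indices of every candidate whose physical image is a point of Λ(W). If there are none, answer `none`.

τ' = (5−√29)/2 ≈ -0.19258.
[1] lift (9,-9): star map gives 10.73324; window check -1.8 ≤ 10.73324 < -0.4 is false → out
[2] lift (11,-9): star map gives 12.73324; window check -1.8 ≤ 12.73324 < -0.4 is false → out
[3] lift (-3,-11): star map gives -0.88159; window check -1.8 ≤ -0.88159 < -0.4 is true → IN Λ
[4] lift (-4,-12): star map gives -1.68901; window check -1.8 ≤ -1.68901 < -0.4 is true → IN Λ
[5] lift (0,5): star map gives -0.96291; window check -1.8 ≤ -0.96291 < -0.4 is true → IN Λ
[6] lift (-8,-3): star map gives -7.42225; window check -1.8 ≤ -7.42225 < -0.4 is false → out

3, 4, 5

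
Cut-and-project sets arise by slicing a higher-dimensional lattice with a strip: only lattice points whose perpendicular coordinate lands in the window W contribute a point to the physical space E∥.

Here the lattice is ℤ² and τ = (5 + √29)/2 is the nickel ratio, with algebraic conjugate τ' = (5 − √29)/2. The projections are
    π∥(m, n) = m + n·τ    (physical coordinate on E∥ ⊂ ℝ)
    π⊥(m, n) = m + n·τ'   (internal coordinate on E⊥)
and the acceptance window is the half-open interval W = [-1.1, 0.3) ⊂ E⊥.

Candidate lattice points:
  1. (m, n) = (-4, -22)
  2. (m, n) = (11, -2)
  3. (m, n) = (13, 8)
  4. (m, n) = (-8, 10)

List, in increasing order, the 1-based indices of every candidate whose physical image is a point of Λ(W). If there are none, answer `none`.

1

Compute τ' = (5−√29)/2 = -0.192582, so π⊥(m,n) = m -0.192582·n.
candidate 1: (m,n)=(-4,-22) → π∥ = -4-22·τ ≈ -118.236813, π⊥ = -4-22·τ' ≈ 0.236813 ∈ [-1.1, 0.3) ⇒ IN Λ
candidate 2: (m,n)=(11,-2) → π∥ = 11-2·τ ≈ 0.614835, π⊥ = 11-2·τ' ≈ 11.385165 ∉ [-1.1, 0.3) ⇒ out
candidate 3: (m,n)=(13,8) → π∥ = 13+8·τ ≈ 54.540659, π⊥ = 13+8·τ' ≈ 11.459341 ∉ [-1.1, 0.3) ⇒ out
candidate 4: (m,n)=(-8,10) → π∥ = -8+10·τ ≈ 43.925824, π⊥ = -8+10·τ' ≈ -9.925824 ∉ [-1.1, 0.3) ⇒ out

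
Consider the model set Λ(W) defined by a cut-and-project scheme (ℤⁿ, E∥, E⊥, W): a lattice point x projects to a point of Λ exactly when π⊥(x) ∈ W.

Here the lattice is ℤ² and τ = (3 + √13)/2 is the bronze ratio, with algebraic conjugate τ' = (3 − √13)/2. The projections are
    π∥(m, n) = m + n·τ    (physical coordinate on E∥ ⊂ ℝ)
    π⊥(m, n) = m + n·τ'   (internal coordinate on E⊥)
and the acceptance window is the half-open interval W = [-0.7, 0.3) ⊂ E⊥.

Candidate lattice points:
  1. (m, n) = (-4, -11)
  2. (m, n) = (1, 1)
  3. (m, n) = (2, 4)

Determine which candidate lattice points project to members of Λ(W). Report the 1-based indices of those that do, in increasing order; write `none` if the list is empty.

1

Numerically τ ≈ 3.30278 and τ' = −1/τ ≈ -0.30278.
[1] lift (-4,-11): star map gives -0.66947; window check -0.7 ≤ -0.66947 < 0.3 is true → IN Λ
[2] lift (1,1): star map gives 0.69722; window check -0.7 ≤ 0.69722 < 0.3 is false → out
[3] lift (2,4): star map gives 0.78890; window check -0.7 ≤ 0.78890 < 0.3 is false → out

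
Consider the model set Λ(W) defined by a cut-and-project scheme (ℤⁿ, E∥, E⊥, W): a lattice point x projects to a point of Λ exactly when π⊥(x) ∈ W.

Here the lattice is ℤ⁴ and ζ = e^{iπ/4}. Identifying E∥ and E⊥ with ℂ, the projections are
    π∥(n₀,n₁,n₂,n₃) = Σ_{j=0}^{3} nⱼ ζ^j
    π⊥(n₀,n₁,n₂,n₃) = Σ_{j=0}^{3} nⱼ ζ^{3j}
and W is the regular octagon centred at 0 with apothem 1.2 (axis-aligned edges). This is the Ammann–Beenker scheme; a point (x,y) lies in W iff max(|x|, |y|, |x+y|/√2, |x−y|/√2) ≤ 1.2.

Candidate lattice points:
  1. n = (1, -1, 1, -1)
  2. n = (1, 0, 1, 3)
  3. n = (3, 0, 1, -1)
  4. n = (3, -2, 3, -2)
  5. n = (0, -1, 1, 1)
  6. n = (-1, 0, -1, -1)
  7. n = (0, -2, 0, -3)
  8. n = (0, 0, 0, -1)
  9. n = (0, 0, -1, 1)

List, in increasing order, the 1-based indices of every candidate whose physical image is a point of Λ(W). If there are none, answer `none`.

Internal map: ζ^{3j} for j=0..3 gives (1,0), (−√2/2,√2/2), (0,−1), (√2/2,√2/2).
candidate 1: n = (1, -1, 1, -1) → π⊥ ≈ (+1.0000, -2.4142); max(|x|,|y|,|x±y|/√2) = 2.4142 > 1.2 ⇒ ∉ W
candidate 2: n = (1, 0, 1, 3) → π⊥ ≈ (+3.1213, +1.1213); max(|x|,|y|,|x±y|/√2) = 3.1213 > 1.2 ⇒ ∉ W
candidate 3: n = (3, 0, 1, -1) → π⊥ ≈ (+2.2929, -1.7071); max(|x|,|y|,|x±y|/√2) = 2.8284 > 1.2 ⇒ ∉ W
candidate 4: n = (3, -2, 3, -2) → π⊥ ≈ (+3.0000, -5.8284); max(|x|,|y|,|x±y|/√2) = 6.2426 > 1.2 ⇒ ∉ W
candidate 5: n = (0, -1, 1, 1) → π⊥ ≈ (+1.4142, -1.0000); max(|x|,|y|,|x±y|/√2) = 1.7071 > 1.2 ⇒ ∉ W
candidate 6: n = (-1, 0, -1, -1) → π⊥ ≈ (-1.7071, +0.2929); max(|x|,|y|,|x±y|/√2) = 1.7071 > 1.2 ⇒ ∉ W
candidate 7: n = (0, -2, 0, -3) → π⊥ ≈ (-0.7071, -3.5355); max(|x|,|y|,|x±y|/√2) = 3.5355 > 1.2 ⇒ ∉ W
candidate 8: n = (0, 0, 0, -1) → π⊥ ≈ (-0.7071, -0.7071); max(|x|,|y|,|x±y|/√2) = 1.0000 ≤ 1.2 ⇒ ∈ W
candidate 9: n = (0, 0, -1, 1) → π⊥ ≈ (+0.7071, +1.7071); max(|x|,|y|,|x±y|/√2) = 1.7071 > 1.2 ⇒ ∉ W

8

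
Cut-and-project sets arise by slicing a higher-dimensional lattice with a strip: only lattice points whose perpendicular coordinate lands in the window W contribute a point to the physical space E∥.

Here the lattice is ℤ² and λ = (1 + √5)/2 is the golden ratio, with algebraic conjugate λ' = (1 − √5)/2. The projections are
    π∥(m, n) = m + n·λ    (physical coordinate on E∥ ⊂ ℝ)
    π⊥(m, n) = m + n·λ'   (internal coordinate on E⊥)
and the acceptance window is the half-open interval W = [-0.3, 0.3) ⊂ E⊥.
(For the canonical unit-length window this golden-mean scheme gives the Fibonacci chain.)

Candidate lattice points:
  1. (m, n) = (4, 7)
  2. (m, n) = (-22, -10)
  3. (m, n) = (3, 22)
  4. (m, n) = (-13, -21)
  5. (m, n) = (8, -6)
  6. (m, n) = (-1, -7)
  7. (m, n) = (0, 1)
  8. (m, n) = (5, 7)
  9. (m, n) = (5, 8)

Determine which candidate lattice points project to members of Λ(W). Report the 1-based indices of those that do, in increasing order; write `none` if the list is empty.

4, 9

Numerically λ ≈ 1.61803 and λ' = −1/λ ≈ -0.61803.
candidate 1: (m,n)=(4,7) → π∥ = 4+7·λ ≈ 15.32624, π⊥ = 4+7·λ' ≈ -0.32624 ∉ [-0.3, 0.3) ⇒ out
candidate 2: (m,n)=(-22,-10) → π∥ = -22-10·λ ≈ -38.18034, π⊥ = -22-10·λ' ≈ -15.81966 ∉ [-0.3, 0.3) ⇒ out
candidate 3: (m,n)=(3,22) → π∥ = 3+22·λ ≈ 38.59675, π⊥ = 3+22·λ' ≈ -10.59675 ∉ [-0.3, 0.3) ⇒ out
candidate 4: (m,n)=(-13,-21) → π∥ = -13-21·λ ≈ -46.97871, π⊥ = -13-21·λ' ≈ -0.02129 ∈ [-0.3, 0.3) ⇒ IN Λ
candidate 5: (m,n)=(8,-6) → π∥ = 8-6·λ ≈ -1.70820, π⊥ = 8-6·λ' ≈ 11.70820 ∉ [-0.3, 0.3) ⇒ out
candidate 6: (m,n)=(-1,-7) → π∥ = -1-7·λ ≈ -12.32624, π⊥ = -1-7·λ' ≈ 3.32624 ∉ [-0.3, 0.3) ⇒ out
candidate 7: (m,n)=(0,1) → π∥ = 0+1·λ ≈ 1.61803, π⊥ = 0+1·λ' ≈ -0.61803 ∉ [-0.3, 0.3) ⇒ out
candidate 8: (m,n)=(5,7) → π∥ = 5+7·λ ≈ 16.32624, π⊥ = 5+7·λ' ≈ 0.67376 ∉ [-0.3, 0.3) ⇒ out
candidate 9: (m,n)=(5,8) → π∥ = 5+8·λ ≈ 17.94427, π⊥ = 5+8·λ' ≈ 0.05573 ∈ [-0.3, 0.3) ⇒ IN Λ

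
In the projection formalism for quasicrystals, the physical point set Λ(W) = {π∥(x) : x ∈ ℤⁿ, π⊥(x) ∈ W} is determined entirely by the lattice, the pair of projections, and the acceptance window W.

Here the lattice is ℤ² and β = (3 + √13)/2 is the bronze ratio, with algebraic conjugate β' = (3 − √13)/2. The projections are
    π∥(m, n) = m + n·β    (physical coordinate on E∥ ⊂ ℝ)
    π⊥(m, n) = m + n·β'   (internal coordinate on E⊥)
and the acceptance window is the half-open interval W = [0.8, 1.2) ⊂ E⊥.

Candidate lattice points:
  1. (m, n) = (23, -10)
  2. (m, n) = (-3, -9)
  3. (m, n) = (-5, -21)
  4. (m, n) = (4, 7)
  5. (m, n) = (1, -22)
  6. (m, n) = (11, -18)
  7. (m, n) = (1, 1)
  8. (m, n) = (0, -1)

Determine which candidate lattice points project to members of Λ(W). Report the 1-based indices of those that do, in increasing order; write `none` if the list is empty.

β' = (3−√13)/2 ≈ -0.30278.
[1] lift (23,-10): star map gives 26.02776; window check 0.8 ≤ 26.02776 < 1.2 is false → out
[2] lift (-3,-9): star map gives -0.27502; window check 0.8 ≤ -0.27502 < 1.2 is false → out
[3] lift (-5,-21): star map gives 1.35829; window check 0.8 ≤ 1.35829 < 1.2 is false → out
[4] lift (4,7): star map gives 1.88057; window check 0.8 ≤ 1.88057 < 1.2 is false → out
[5] lift (1,-22): star map gives 7.66106; window check 0.8 ≤ 7.66106 < 1.2 is false → out
[6] lift (11,-18): star map gives 16.44996; window check 0.8 ≤ 16.44996 < 1.2 is false → out
[7] lift (1,1): star map gives 0.69722; window check 0.8 ≤ 0.69722 < 1.2 is false → out
[8] lift (0,-1): star map gives 0.30278; window check 0.8 ≤ 0.30278 < 1.2 is false → out

none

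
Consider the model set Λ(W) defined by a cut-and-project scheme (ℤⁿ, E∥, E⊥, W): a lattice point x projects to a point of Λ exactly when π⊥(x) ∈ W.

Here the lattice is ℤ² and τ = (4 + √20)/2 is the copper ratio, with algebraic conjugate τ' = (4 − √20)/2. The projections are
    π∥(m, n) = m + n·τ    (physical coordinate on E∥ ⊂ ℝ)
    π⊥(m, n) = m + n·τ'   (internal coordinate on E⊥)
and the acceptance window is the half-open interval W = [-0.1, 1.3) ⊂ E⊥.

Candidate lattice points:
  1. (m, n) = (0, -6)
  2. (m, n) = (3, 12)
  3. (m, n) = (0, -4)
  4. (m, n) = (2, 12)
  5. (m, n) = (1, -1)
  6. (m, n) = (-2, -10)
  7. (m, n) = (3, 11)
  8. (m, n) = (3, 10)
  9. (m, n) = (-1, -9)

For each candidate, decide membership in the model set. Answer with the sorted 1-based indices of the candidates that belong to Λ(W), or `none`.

2, 3, 5, 6, 7, 8, 9

Compute τ' = (4−√20)/2 = -0.236068, so π⊥(m,n) = m -0.236068·n.
candidate 1: (m,n)=(0,-6) → π∥ = 0-6·τ ≈ -25.416408, π⊥ = 0-6·τ' ≈ 1.416408 ∉ [-0.1, 1.3) ⇒ out
candidate 2: (m,n)=(3,12) → π∥ = 3+12·τ ≈ 53.832816, π⊥ = 3+12·τ' ≈ 0.167184 ∈ [-0.1, 1.3) ⇒ IN Λ
candidate 3: (m,n)=(0,-4) → π∥ = 0-4·τ ≈ -16.944272, π⊥ = 0-4·τ' ≈ 0.944272 ∈ [-0.1, 1.3) ⇒ IN Λ
candidate 4: (m,n)=(2,12) → π∥ = 2+12·τ ≈ 52.832816, π⊥ = 2+12·τ' ≈ -0.832816 ∉ [-0.1, 1.3) ⇒ out
candidate 5: (m,n)=(1,-1) → π∥ = 1-1·τ ≈ -3.236068, π⊥ = 1-1·τ' ≈ 1.236068 ∈ [-0.1, 1.3) ⇒ IN Λ
candidate 6: (m,n)=(-2,-10) → π∥ = -2-10·τ ≈ -44.360680, π⊥ = -2-10·τ' ≈ 0.360680 ∈ [-0.1, 1.3) ⇒ IN Λ
candidate 7: (m,n)=(3,11) → π∥ = 3+11·τ ≈ 49.596748, π⊥ = 3+11·τ' ≈ 0.403252 ∈ [-0.1, 1.3) ⇒ IN Λ
candidate 8: (m,n)=(3,10) → π∥ = 3+10·τ ≈ 45.360680, π⊥ = 3+10·τ' ≈ 0.639320 ∈ [-0.1, 1.3) ⇒ IN Λ
candidate 9: (m,n)=(-1,-9) → π∥ = -1-9·τ ≈ -39.124612, π⊥ = -1-9·τ' ≈ 1.124612 ∈ [-0.1, 1.3) ⇒ IN Λ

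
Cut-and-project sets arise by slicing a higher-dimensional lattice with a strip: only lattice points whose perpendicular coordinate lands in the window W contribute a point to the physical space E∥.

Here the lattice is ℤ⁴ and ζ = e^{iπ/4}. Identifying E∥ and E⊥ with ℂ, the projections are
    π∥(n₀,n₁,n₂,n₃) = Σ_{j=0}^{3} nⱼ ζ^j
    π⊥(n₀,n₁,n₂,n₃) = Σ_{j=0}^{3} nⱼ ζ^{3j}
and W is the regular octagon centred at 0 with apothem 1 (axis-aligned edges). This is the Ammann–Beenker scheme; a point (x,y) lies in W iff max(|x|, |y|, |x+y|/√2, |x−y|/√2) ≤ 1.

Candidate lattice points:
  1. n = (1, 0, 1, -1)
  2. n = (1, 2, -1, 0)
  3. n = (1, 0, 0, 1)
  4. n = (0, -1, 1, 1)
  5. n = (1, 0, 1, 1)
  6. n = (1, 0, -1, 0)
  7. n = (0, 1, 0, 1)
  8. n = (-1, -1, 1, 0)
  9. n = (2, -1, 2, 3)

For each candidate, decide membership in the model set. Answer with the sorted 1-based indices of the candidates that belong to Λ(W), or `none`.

π⊥(n) = n₀ + n₁ζ³ + n₂ζ⁶ + n₃ζ⁹ where ζ = e^{iπ/4}.
#1 (1, 0, 1, -1): internal (0.29289, -1.70711); octagon support 1.70711 vs apothem 1 → ∉ W
#2 (1, 2, -1, 0): internal (-0.41421, 2.41421); octagon support 2.41421 vs apothem 1 → ∉ W
#3 (1, 0, 0, 1): internal (1.70711, 0.70711); octagon support 1.70711 vs apothem 1 → ∉ W
#4 (0, -1, 1, 1): internal (1.41421, -1.00000); octagon support 1.70711 vs apothem 1 → ∉ W
#5 (1, 0, 1, 1): internal (1.70711, -0.29289); octagon support 1.70711 vs apothem 1 → ∉ W
#6 (1, 0, -1, 0): internal (1.00000, 1.00000); octagon support 1.41421 vs apothem 1 → ∉ W
#7 (0, 1, 0, 1): internal (0.00000, 1.41421); octagon support 1.41421 vs apothem 1 → ∉ W
#8 (-1, -1, 1, 0): internal (-0.29289, -1.70711); octagon support 1.70711 vs apothem 1 → ∉ W
#9 (2, -1, 2, 3): internal (4.82843, -0.58579); octagon support 4.82843 vs apothem 1 → ∉ W

none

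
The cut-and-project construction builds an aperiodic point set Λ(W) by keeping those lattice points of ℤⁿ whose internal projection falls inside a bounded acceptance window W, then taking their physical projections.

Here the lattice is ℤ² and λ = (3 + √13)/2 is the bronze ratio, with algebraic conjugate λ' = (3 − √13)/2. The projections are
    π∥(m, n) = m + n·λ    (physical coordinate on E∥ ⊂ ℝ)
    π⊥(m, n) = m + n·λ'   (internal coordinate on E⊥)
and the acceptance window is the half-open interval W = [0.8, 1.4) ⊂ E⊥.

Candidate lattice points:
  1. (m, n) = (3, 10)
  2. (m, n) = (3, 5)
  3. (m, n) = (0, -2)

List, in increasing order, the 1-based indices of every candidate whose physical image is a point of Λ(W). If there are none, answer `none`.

none

λ' = (3−√13)/2 ≈ -0.30278.
candidate 1: (m,n)=(3,10) → π∥ = 3+10·λ ≈ 36.02776, π⊥ = 3+10·λ' ≈ -0.02776 ∉ [0.8, 1.4) ⇒ out
candidate 2: (m,n)=(3,5) → π∥ = 3+5·λ ≈ 19.51388, π⊥ = 3+5·λ' ≈ 1.48612 ∉ [0.8, 1.4) ⇒ out
candidate 3: (m,n)=(0,-2) → π∥ = 0-2·λ ≈ -6.60555, π⊥ = 0-2·λ' ≈ 0.60555 ∉ [0.8, 1.4) ⇒ out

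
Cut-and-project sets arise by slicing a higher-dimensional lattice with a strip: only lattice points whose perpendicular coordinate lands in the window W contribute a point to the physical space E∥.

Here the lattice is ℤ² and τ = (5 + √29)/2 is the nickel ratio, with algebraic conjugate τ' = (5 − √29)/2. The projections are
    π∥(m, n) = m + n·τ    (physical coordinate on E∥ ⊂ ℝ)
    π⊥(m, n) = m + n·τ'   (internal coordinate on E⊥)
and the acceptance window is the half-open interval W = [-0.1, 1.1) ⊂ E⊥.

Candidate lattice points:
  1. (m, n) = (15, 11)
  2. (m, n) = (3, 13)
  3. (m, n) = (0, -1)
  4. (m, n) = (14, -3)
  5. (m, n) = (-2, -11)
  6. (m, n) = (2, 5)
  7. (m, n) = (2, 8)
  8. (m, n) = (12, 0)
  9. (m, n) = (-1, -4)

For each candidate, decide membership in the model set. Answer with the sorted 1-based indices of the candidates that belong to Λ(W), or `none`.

Compute τ' = (5−√29)/2 = -0.1926, so π⊥(m,n) = m -0.1926·n.
candidate 1: (m,n)=(15,11) → π∥ = 15+11·τ ≈ 72.1184, π⊥ = 15+11·τ' ≈ 12.8816 ∉ [-0.1, 1.1) ⇒ out
candidate 2: (m,n)=(3,13) → π∥ = 3+13·τ ≈ 70.5036, π⊥ = 3+13·τ' ≈ 0.4964 ∈ [-0.1, 1.1) ⇒ IN Λ
candidate 3: (m,n)=(0,-1) → π∥ = 0-1·τ ≈ -5.1926, π⊥ = 0-1·τ' ≈ 0.1926 ∈ [-0.1, 1.1) ⇒ IN Λ
candidate 4: (m,n)=(14,-3) → π∥ = 14-3·τ ≈ -1.5777, π⊥ = 14-3·τ' ≈ 14.5777 ∉ [-0.1, 1.1) ⇒ out
candidate 5: (m,n)=(-2,-11) → π∥ = -2-11·τ ≈ -59.1184, π⊥ = -2-11·τ' ≈ 0.1184 ∈ [-0.1, 1.1) ⇒ IN Λ
candidate 6: (m,n)=(2,5) → π∥ = 2+5·τ ≈ 27.9629, π⊥ = 2+5·τ' ≈ 1.0371 ∈ [-0.1, 1.1) ⇒ IN Λ
candidate 7: (m,n)=(2,8) → π∥ = 2+8·τ ≈ 43.5407, π⊥ = 2+8·τ' ≈ 0.4593 ∈ [-0.1, 1.1) ⇒ IN Λ
candidate 8: (m,n)=(12,0) → π∥ = 12+0·τ ≈ 12.0000, π⊥ = 12+0·τ' ≈ 12.0000 ∉ [-0.1, 1.1) ⇒ out
candidate 9: (m,n)=(-1,-4) → π∥ = -1-4·τ ≈ -21.7703, π⊥ = -1-4·τ' ≈ -0.2297 ∉ [-0.1, 1.1) ⇒ out

2, 3, 5, 6, 7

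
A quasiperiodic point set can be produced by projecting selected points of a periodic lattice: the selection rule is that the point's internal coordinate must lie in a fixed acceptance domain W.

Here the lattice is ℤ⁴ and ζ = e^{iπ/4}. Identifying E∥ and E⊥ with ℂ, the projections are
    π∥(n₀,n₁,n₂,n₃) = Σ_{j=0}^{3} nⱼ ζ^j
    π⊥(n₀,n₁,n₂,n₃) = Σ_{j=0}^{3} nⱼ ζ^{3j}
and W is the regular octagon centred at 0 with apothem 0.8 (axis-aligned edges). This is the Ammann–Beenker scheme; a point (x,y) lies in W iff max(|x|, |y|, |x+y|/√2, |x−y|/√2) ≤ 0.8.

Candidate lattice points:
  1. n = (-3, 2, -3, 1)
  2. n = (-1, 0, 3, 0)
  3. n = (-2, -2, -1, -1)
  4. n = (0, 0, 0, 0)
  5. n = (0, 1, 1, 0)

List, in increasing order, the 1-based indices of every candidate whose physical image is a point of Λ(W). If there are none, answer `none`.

4, 5

π⊥(n) = n₀ + n₁ζ³ + n₂ζ⁶ + n₃ζ⁹ where ζ = e^{iπ/4}.
candidate 1: n = (-3, 2, -3, 1) → π⊥ ≈ (-3.70711, +5.12132); max(|x|,|y|,|x±y|/√2) = 6.24264 > 0.8 ⇒ ∉ W
candidate 2: n = (-1, 0, 3, 0) → π⊥ ≈ (-1.00000, -3.00000); max(|x|,|y|,|x±y|/√2) = 3.00000 > 0.8 ⇒ ∉ W
candidate 3: n = (-2, -2, -1, -1) → π⊥ ≈ (-1.29289, -1.12132); max(|x|,|y|,|x±y|/√2) = 1.70711 > 0.8 ⇒ ∉ W
candidate 4: n = (0, 0, 0, 0) → π⊥ ≈ (+0.00000, +0.00000); max(|x|,|y|,|x±y|/√2) = 0.00000 ≤ 0.8 ⇒ ∈ W
candidate 5: n = (0, 1, 1, 0) → π⊥ ≈ (-0.70711, -0.29289); max(|x|,|y|,|x±y|/√2) = 0.70711 ≤ 0.8 ⇒ ∈ W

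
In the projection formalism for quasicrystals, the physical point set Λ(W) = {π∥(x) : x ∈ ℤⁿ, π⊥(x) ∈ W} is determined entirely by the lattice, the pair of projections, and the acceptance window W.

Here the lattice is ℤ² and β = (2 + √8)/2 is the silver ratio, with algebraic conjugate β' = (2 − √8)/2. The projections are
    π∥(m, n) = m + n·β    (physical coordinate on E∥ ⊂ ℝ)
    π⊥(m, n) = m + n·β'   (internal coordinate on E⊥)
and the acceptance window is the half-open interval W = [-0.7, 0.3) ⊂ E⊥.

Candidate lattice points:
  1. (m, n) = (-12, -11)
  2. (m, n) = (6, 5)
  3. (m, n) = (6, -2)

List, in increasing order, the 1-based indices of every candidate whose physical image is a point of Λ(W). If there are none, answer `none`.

none

Compute β' = (2−√8)/2 = -0.414214, so π⊥(m,n) = m -0.414214·n.
candidate 1: (m,n)=(-12,-11) → π∥ = -12-11·β ≈ -38.556349, π⊥ = -12-11·β' ≈ -7.443651 ∉ [-0.7, 0.3) ⇒ out
candidate 2: (m,n)=(6,5) → π∥ = 6+5·β ≈ 18.071068, π⊥ = 6+5·β' ≈ 3.928932 ∉ [-0.7, 0.3) ⇒ out
candidate 3: (m,n)=(6,-2) → π∥ = 6-2·β ≈ 1.171573, π⊥ = 6-2·β' ≈ 6.828427 ∉ [-0.7, 0.3) ⇒ out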